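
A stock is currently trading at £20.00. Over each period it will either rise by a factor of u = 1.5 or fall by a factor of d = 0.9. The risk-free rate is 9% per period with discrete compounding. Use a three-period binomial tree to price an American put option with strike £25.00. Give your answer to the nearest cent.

£5.00

Risk-neutral probability p = (1 + 0.09 − 0.9)/(1.5 − 0.9) = 0.1900/0.6000 = 0.3167
Terminal stock prices: S_uuu = 67.5, S_uud = 40.5, S_udd = 24.3, S_ddd = 14.58
Terminal payoffs (K − S): max(-42.5, 0) = 0, max(-15.5, 0) = 0, max(0.7, 0) = 0.7, max(10.42, 0) = 10.42
Node uu (S = 45): continuation = 1/1.09·[0.3167·0.0000 + 0.6833·0.0000] = 0.0000; exercise value = 0.0000 ≤ continuation, so V_uu = 0.0000
Node ud (S = 27): continuation = 1/1.09·[0.3167·0.0000 + 0.6833·0.7000] = 0.4388; exercise value = 0.0000 ≤ continuation, so V_ud = 0.4388
Node dd (S = 16.2): continuation = 1/1.09·[0.3167·0.7000 + 0.6833·10.4200] = 6.7358; exercise value = 8.8000 > continuation, so V_dd = 8.8000 (exercise)
Node u (S = 30): continuation = 1/1.09·[0.3167·0.0000 + 0.6833·0.4388] = 0.2751; exercise value = 0.0000 ≤ continuation, so V_u = 0.2751
Node d (S = 18): continuation = 1/1.09·[0.3167·0.4388 + 0.6833·8.8000] = 5.6443; exercise value = 7.0000 > continuation, so V_d = 7.0000 (exercise)
Node 0 (S = 20): continuation = 1/1.09·[0.3167·0.2751 + 0.6833·7.0000] = 4.4683; exercise value = 5.0000 > continuation, so V_0 = 5.0000 (exercise)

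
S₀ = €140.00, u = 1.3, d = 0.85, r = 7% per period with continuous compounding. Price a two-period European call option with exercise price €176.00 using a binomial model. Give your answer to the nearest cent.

Risk-neutral probability p = (e^0.07 − 0.85)/(1.3 − 0.85) = 0.2225/0.4500 = 0.4945
Terminal stock prices: S_uu = 236.6, S_ud = 154.7, S_dd = 101.1
Terminal payoffs (S − K): max(60.6, 0) = 60.6, max(-21.3, 0) = 0, max(-74.85, 0) = 0
Node u (S = 182): V_u = e^(−0.07)·[0.4945·60.6000 + 0.5055·0.0000] = 27.9387
Node d (S = 119): V_d = e^(−0.07)·[0.4945·0.0000 + 0.5055·0.0000] = 0.0000
Node 0 (S = 140): V_0 = e^(−0.07)·[0.4945·27.9387 + 0.5055·0.0000] = 12.8807

€12.88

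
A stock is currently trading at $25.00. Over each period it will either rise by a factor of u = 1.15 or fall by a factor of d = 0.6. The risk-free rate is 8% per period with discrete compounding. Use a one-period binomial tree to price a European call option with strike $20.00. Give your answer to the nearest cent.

$7.07

Risk-neutral probability p = (1 + 0.08 − 0.6)/(1.15 − 0.6) = 0.4800/0.5500 = 0.8727
Terminal stock prices: S_u = 28.75, S_d = 15
Terminal payoffs (S − K): max(8.75, 0) = 8.75, max(-5, 0) = 0
Node 0 (S = 25): V_0 = 1/1.08·[0.8727·8.7500 + 0.1273·0.0000] = 7.0707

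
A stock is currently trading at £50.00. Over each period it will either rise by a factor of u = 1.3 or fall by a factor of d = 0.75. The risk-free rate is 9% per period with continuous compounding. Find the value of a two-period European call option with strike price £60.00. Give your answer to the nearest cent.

Risk-neutral probability p = (e^0.09 − 0.75)/(1.3 − 0.75) = 0.3442/0.5500 = 0.6258
Terminal stock prices: S_uu = 84.5, S_ud = 48.75, S_dd = 28.12
Terminal payoffs (S − K): max(24.5, 0) = 24.5, max(-11.25, 0) = 0, max(-31.88, 0) = 0
Node u (S = 65): V_u = e^(−0.09)·[0.6258·24.5000 + 0.3742·0.0000] = 14.0118
Node d (S = 37.5): V_d = e^(−0.09)·[0.6258·0.0000 + 0.3742·0.0000] = 0.0000
Node 0 (S = 50): V_0 = e^(−0.09)·[0.6258·14.0118 + 0.3742·0.0000] = 8.0135

£8.01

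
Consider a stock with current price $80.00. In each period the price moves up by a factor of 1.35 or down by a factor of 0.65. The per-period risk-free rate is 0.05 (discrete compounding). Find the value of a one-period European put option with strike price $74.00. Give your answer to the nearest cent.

$8.98

Risk-neutral probability p = (1 + 0.05 − 0.65)/(1.35 − 0.65) = 0.4000/0.7000 = 0.5714
Terminal stock prices: S_u = 108, S_d = 52
Terminal payoffs (K − S): max(-34, 0) = 0, max(22, 0) = 22
Node 0 (S = 80): V_0 = 1/1.05·[0.5714·0.0000 + 0.4286·22.0000] = 8.9796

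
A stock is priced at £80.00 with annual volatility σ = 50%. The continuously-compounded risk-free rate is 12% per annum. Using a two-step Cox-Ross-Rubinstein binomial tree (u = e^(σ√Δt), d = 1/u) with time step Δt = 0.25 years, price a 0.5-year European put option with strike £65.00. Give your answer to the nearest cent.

CRR parameters: u = e^(σ√Δt) = e^(0.5·√0.25) = 1.2840, d = 1/u = 0.7788
Per-period rate: rΔt = 0.12·0.25 = 0.03, so R = e^0.03 = 1.0305
Risk-neutral probability p = (e^0.03 − 0.7788)/(1.2840 − 0.7788) = 0.2517/0.5052 = 0.4981
Terminal stock prices: S_uu = 131.9, S_ud = 80, S_dd = 48.52
Terminal payoffs (K − S): max(-66.9, 0) = 0, max(-15, 0) = 0, max(16.48, 0) = 16.48
Node u (S = 102.7): V_u = e^(−0.03)·[0.4981·0.0000 + 0.5019·0.0000] = 0.0000
Node d (S = 62.3): V_d = e^(−0.03)·[0.4981·0.0000 + 0.5019·16.4775] = 8.0256
Node 0 (S = 80): V_0 = e^(−0.03)·[0.4981·0.0000 + 0.5019·8.0256] = 3.9090

£3.91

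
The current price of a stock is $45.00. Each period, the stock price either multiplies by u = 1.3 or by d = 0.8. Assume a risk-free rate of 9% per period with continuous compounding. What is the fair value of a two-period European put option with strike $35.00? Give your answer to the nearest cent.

Risk-neutral probability p = (e^0.09 − 0.8)/(1.3 − 0.8) = 0.2942/0.5000 = 0.5883
Terminal stock prices: S_uu = 76.05, S_ud = 46.8, S_dd = 28.8
Terminal payoffs (K − S): max(-41.05, 0) = 0, max(-11.8, 0) = 0, max(6.2, 0) = 6.2
Node u (S = 58.5): V_u = e^(−0.09)·[0.5883·0.0000 + 0.4117·0.0000] = 0.0000
Node d (S = 36): V_d = e^(−0.09)·[0.5883·0.0000 + 0.4117·6.2000] = 2.3326
Node 0 (S = 45): V_0 = e^(−0.09)·[0.5883·0.0000 + 0.4117·2.3326] = 0.8776

$0.88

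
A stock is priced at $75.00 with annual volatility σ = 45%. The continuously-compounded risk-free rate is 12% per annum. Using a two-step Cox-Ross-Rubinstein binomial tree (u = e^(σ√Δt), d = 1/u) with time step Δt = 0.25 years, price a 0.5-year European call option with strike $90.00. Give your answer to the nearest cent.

CRR parameters: u = e^(σ√Δt) = e^(0.45·√0.25) = 1.2523, d = 1/u = 0.7985
Per-period rate: rΔt = 0.12·0.25 = 0.03, so R = e^0.03 = 1.0305
Risk-neutral probability p = (e^0.03 − 0.7985)/(1.2523 − 0.7985) = 0.2319/0.4538 = 0.5111
Terminal stock prices: S_uu = 117.6, S_ud = 75, S_dd = 47.82
Terminal payoffs (S − K): max(27.62, 0) = 27.62, max(-15, 0) = 0, max(-42.18, 0) = 0
Node u (S = 93.92): V_u = e^(−0.03)·[0.5111·27.6234 + 0.4889·0.0000] = 13.7009
Node d (S = 59.89): V_d = e^(−0.03)·[0.5111·0.0000 + 0.4889·0.0000] = 0.0000
Node 0 (S = 75): V_0 = e^(−0.03)·[0.5111·13.7009 + 0.4889·0.0000] = 6.7955

$6.80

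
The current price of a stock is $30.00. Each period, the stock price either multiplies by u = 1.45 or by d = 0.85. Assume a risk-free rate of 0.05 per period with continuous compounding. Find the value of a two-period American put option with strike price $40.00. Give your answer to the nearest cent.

Risk-neutral probability p = (e^0.05 − 0.85)/(1.45 − 0.85) = 0.2013/0.6000 = 0.3355
Terminal stock prices: S_uu = 63.08, S_ud = 36.98, S_dd = 21.67
Terminal payoffs (K − S): max(-23.08, 0) = 0, max(3.025, 0) = 3.025, max(18.33, 0) = 18.33
Node u (S = 43.5): continuation = e^(−0.05)·[0.3355·0.0000 + 0.6645·3.0250] = 1.9122; exercise value = 0.0000 ≤ continuation, so V_u = 1.9122
Node d (S = 25.5): continuation = e^(−0.05)·[0.3355·3.0250 + 0.6645·18.3250] = 12.5492; exercise value = 14.5000 > continuation, so V_d = 14.5000 (exercise)
Node 0 (S = 30): continuation = e^(−0.05)·[0.3355·1.9122 + 0.6645·14.5000] = 9.7762; exercise value = 10.0000 > continuation, so V_0 = 10.0000 (exercise)

$10.00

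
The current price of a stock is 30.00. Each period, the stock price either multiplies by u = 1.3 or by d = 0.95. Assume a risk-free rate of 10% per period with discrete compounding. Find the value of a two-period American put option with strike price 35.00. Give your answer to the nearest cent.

Risk-neutral probability p = (1 + 0.1 − 0.95)/(1.3 − 0.95) = 0.1500/0.3500 = 0.4286
Terminal stock prices: S_uu = 50.7, S_ud = 37.05, S_dd = 27.07
Terminal payoffs (K − S): max(-15.7, 0) = 0, max(-2.05, 0) = 0, max(7.925, 0) = 7.925
Node u (S = 39): continuation = 1/1.1·[0.4286·0.0000 + 0.5714·0.0000] = 0.0000; exercise value = 0.0000 ≤ continuation, so V_u = 0.0000
Node d (S = 28.5): continuation = 1/1.1·[0.4286·0.0000 + 0.5714·7.9250] = 4.1169; exercise value = 6.5000 > continuation, so V_d = 6.5000 (exercise)
Node 0 (S = 30): continuation = 1/1.1·[0.4286·0.0000 + 0.5714·6.5000] = 3.3766; exercise value = 5.0000 > continuation, so V_0 = 5.0000 (exercise)

5.00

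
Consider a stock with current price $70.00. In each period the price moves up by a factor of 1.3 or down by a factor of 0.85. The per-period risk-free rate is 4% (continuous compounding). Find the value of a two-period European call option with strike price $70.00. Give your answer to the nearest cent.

$11.33

Risk-neutral probability p = (e^0.04 − 0.85)/(1.3 − 0.85) = 0.1908/0.4500 = 0.4240
Terminal stock prices: S_uu = 118.3, S_ud = 77.35, S_dd = 50.57
Terminal payoffs (S − K): max(48.3, 0) = 48.3, max(7.35, 0) = 7.35, max(-19.43, 0) = 0
Node u (S = 91): V_u = e^(−0.04)·[0.4240·48.3000 + 0.5760·7.3500] = 23.7447
Node d (S = 59.5): V_d = e^(−0.04)·[0.4240·7.3500 + 0.5760·0.0000] = 2.9944
Node 0 (S = 70): V_0 = e^(−0.04)·[0.4240·23.7447 + 0.5760·2.9944] = 11.3306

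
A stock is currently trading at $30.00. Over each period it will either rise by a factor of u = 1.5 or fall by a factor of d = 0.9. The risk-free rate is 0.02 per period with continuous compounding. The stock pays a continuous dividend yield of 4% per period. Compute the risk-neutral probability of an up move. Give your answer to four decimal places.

p = 0.1337

Per-period risk-free factor R = e^0.02 = 1.0202; dividend-adjusted growth = e^(0.02−0.04) = 0.9802.
Risk-neutral probability p = (0.9802 − 0.9)/(1.5 − 0.9) = 0.0802/0.6000 = 0.1337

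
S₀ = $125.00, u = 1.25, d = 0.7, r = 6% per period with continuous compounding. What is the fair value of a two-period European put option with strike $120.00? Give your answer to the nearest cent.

Risk-neutral probability p = (e^0.06 − 0.7)/(1.25 − 0.7) = 0.3618/0.5500 = 0.6579
Terminal stock prices: S_uu = 195.3, S_ud = 109.4, S_dd = 61.25
Terminal payoffs (K − S): max(-75.31, 0) = 0, max(10.62, 0) = 10.62, max(58.75, 0) = 58.75
Node u (S = 156.2): V_u = e^(−0.06)·[0.6579·0.0000 + 0.3421·10.6250] = 3.4233
Node d (S = 87.5): V_d = e^(−0.06)·[0.6579·10.6250 + 0.3421·58.7500] = 25.5117
Node 0 (S = 125): V_0 = e^(−0.06)·[0.6579·3.4233 + 0.3421·25.5117] = 10.3407

$10.34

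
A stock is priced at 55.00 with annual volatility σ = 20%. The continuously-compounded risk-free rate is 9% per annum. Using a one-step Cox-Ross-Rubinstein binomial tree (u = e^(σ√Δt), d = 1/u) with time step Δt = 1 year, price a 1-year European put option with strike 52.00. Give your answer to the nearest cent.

CRR parameters: u = e^(σ√Δt) = e^(0.2·√1) = 1.2214, d = 1/u = 0.8187
Per-period rate: rΔt = 0.09·1 = 0.09, so R = e^0.09 = 1.0942
Risk-neutral probability p = (e^0.09 − 0.8187)/(1.2214 − 0.8187) = 0.2754/0.4027 = 0.6840
Terminal stock prices: S_u = 67.18, S_d = 45.03
Terminal payoffs (K − S): max(-15.18, 0) = 0, max(6.97, 0) = 6.97
Node 0 (S = 55): V_0 = e^(−0.09)·[0.6840·0.0000 + 0.3160·6.9698] = 2.0126

2.01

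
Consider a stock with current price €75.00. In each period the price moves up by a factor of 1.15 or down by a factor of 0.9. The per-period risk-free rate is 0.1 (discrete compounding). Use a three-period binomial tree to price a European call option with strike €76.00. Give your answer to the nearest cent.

Risk-neutral probability p = (1 + 0.1 − 0.9)/(1.15 − 0.9) = 0.2000/0.2500 = 0.8000
Terminal stock prices: S_uuu = 114.1, S_uud = 89.27, S_udd = 69.86, S_ddd = 54.68
Terminal payoffs (S − K): max(38.07, 0) = 38.07, max(13.27, 0) = 13.27, max(-6.137, 0) = 0, max(-21.32, 0) = 0
Node uu (S = 99.19): V_uu = 1/1.1·[0.8000·38.0656 + 0.2000·13.2687] = 30.0966
Node ud (S = 77.62): V_ud = 1/1.1·[0.8000·13.2687 + 0.2000·0.0000] = 9.6500
Node dd (S = 60.75): V_dd = 1/1.1·[0.8000·0.0000 + 0.2000·0.0000] = 0.0000
Node u (S = 86.25): V_u = 1/1.1·[0.8000·30.0966 + 0.2000·9.6500] = 23.6430
Node d (S = 67.5): V_d = 1/1.1·[0.8000·9.6500 + 0.2000·0.0000] = 7.0182
Node 0 (S = 75): V_0 = 1/1.1·[0.8000·23.6430 + 0.2000·7.0182] = 18.4709

€18.47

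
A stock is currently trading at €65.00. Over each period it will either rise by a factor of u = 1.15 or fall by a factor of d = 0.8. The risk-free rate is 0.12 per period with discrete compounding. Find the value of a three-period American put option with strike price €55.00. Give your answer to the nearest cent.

Risk-neutral probability p = (1 + 0.12 − 0.8)/(1.15 − 0.8) = 0.3200/0.3500 = 0.9143
Terminal stock prices: S_uuu = 98.86, S_uud = 68.77, S_udd = 47.84, S_ddd = 33.28
Terminal payoffs (K − S): max(-43.86, 0) = 0, max(-13.77, 0) = 0, max(7.16, 0) = 7.16, max(21.72, 0) = 21.72
Node uu (S = 85.96): continuation = 1/1.12·[0.9143·0.0000 + 0.0857·0.0000] = 0.0000; exercise value = 0.0000 ≤ continuation, so V_uu = 0.0000
Node ud (S = 59.8): continuation = 1/1.12·[0.9143·0.0000 + 0.0857·7.1600] = 0.5480; exercise value = 0.0000 ≤ continuation, so V_ud = 0.5480
Node dd (S = 41.6): continuation = 1/1.12·[0.9143·7.1600 + 0.0857·21.7200] = 7.5071; exercise value = 13.4000 > continuation, so V_dd = 13.4000 (exercise)
Node u (S = 74.75): continuation = 1/1.12·[0.9143·0.0000 + 0.0857·0.5480] = 0.0419; exercise value = 0.0000 ≤ continuation, so V_u = 0.0419
Node d (S = 52): continuation = 1/1.12·[0.9143·0.5480 + 0.0857·13.4000] = 1.4728; exercise value = 3.0000 > continuation, so V_d = 3.0000 (exercise)
Node 0 (S = 65): continuation = 1/1.12·[0.9143·0.0419 + 0.0857·3.0000] = 0.2638; exercise value = 0.0000 ≤ continuation, so V_0 = 0.2638

€0.26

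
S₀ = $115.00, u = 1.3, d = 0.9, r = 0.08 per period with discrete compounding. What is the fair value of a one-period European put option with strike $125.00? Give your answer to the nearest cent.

Risk-neutral probability p = (1 + 0.08 − 0.9)/(1.3 − 0.9) = 0.1800/0.4000 = 0.4500
Terminal stock prices: S_u = 149.5, S_d = 103.5
Terminal payoffs (K − S): max(-24.5, 0) = 0, max(21.5, 0) = 21.5
Node 0 (S = 115): V_0 = 1/1.08·[0.4500·0.0000 + 0.5500·21.5000] = 10.9491

$10.95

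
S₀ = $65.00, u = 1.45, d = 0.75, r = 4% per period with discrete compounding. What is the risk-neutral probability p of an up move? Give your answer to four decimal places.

Risk-neutral probability p = (1 + 0.04 − 0.75)/(1.45 − 0.75) = 0.2900/0.7000 = 0.4143

p = 0.4143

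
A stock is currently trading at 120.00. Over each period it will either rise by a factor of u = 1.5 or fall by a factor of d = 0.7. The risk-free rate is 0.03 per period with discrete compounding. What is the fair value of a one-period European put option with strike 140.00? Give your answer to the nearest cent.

31.94

Risk-neutral probability p = (1 + 0.03 − 0.7)/(1.5 − 0.7) = 0.3300/0.8000 = 0.4125
Terminal stock prices: S_u = 180, S_d = 84
Terminal payoffs (K − S): max(-40, 0) = 0, max(56, 0) = 56
Node 0 (S = 120): V_0 = 1/1.03·[0.4125·0.0000 + 0.5875·56.0000] = 31.9417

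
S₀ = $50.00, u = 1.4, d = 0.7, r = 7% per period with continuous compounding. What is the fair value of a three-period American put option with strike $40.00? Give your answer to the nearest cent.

Risk-neutral probability p = (e^0.07 − 0.7)/(1.4 − 0.7) = 0.3725/0.7000 = 0.5322
Terminal stock prices: S_uuu = 137.2, S_uud = 68.6, S_udd = 34.3, S_ddd = 17.15
Terminal payoffs (K − S): max(-97.2, 0) = 0, max(-28.6, 0) = 0, max(5.7, 0) = 5.7, max(22.85, 0) = 22.85
Node uu (S = 98): continuation = e^(−0.07)·[0.5322·0.0000 + 0.4678·0.0000] = 0.0000; exercise value = 0.0000 ≤ continuation, so V_uu = 0.0000
Node ud (S = 49): continuation = e^(−0.07)·[0.5322·0.0000 + 0.4678·5.7000] = 2.4864; exercise value = 0.0000 ≤ continuation, so V_ud = 2.4864
Node dd (S = 24.5): continuation = e^(−0.07)·[0.5322·5.7000 + 0.4678·22.8500] = 12.7958; exercise value = 15.5000 > continuation, so V_dd = 15.5000 (exercise)
Node u (S = 70): continuation = e^(−0.07)·[0.5322·0.0000 + 0.4678·2.4864] = 1.0846; exercise value = 0.0000 ≤ continuation, so V_u = 1.0846
Node d (S = 35): continuation = e^(−0.07)·[0.5322·2.4864 + 0.4678·15.5000] = 7.9951; exercise value = 5.0000 ≤ continuation, so V_d = 7.9951
Node 0 (S = 50): continuation = e^(−0.07)·[0.5322·1.0846 + 0.4678·7.9951] = 4.0257; exercise value = 0.0000 ≤ continuation, so V_0 = 4.0257

$4.03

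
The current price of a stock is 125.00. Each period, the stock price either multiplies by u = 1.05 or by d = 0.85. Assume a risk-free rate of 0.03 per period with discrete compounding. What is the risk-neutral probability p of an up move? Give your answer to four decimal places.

Risk-neutral probability p = (1 + 0.03 − 0.85)/(1.05 − 0.85) = 0.1800/0.2000 = 0.9000

p = 0.9000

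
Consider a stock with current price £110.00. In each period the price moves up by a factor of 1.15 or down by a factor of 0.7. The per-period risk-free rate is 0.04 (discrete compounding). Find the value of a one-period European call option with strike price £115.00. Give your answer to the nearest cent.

Risk-neutral probability p = (1 + 0.04 − 0.7)/(1.15 − 0.7) = 0.3400/0.4500 = 0.7556
Terminal stock prices: S_u = 126.5, S_d = 77
Terminal payoffs (S − K): max(11.5, 0) = 11.5, max(-38, 0) = 0
Node 0 (S = 110): V_0 = 1/1.04·[0.7556·11.5000 + 0.2444·0.0000] = 8.3547

£8.35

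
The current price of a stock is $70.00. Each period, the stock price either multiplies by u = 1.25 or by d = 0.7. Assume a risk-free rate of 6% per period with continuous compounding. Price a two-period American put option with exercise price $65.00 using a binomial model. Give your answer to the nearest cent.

Risk-neutral probability p = (e^0.06 − 0.7)/(1.25 − 0.7) = 0.3618/0.5500 = 0.6579
Terminal stock prices: S_uu = 109.4, S_ud = 61.25, S_dd = 34.3
Terminal payoffs (K − S): max(-44.38, 0) = 0, max(3.75, 0) = 3.75, max(30.7, 0) = 30.7
Node u (S = 87.5): continuation = e^(−0.06)·[0.6579·0.0000 + 0.3421·3.7500] = 1.2082; exercise value = 0.0000 ≤ continuation, so V_u = 1.2082
Node d (S = 49): continuation = e^(−0.06)·[0.6579·3.7500 + 0.3421·30.7000] = 12.2147; exercise value = 16.0000 > continuation, so V_d = 16.0000 (exercise)
Node 0 (S = 70): continuation = e^(−0.06)·[0.6579·1.2082 + 0.3421·16.0000] = 5.9037; exercise value = 0.0000 ≤ continuation, so V_0 = 5.9037

$5.90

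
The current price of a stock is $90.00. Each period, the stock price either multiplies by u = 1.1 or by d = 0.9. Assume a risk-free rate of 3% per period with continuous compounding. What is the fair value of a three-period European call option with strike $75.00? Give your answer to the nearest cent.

Risk-neutral probability p = (e^0.03 − 0.9)/(1.1 − 0.9) = 0.1305/0.2000 = 0.6523
Terminal stock prices: S_uuu = 119.8, S_uud = 98.01, S_udd = 80.19, S_ddd = 65.61
Terminal payoffs (S − K): max(44.79, 0) = 44.79, max(23.01, 0) = 23.01, max(5.19, 0) = 5.19, max(-9.39, 0) = 0
Node uu (S = 108.9): V_uu = e^(−0.03)·[0.6523·44.7900 + 0.3477·23.0100] = 36.1166
Node ud (S = 89.1): V_ud = e^(−0.03)·[0.6523·23.0100 + 0.3477·5.1900] = 16.3166
Node dd (S = 72.9): V_dd = e^(−0.03)·[0.6523·5.1900 + 0.3477·0.0000] = 3.2852
Node u (S = 99): V_u = e^(−0.03)·[0.6523·36.1166 + 0.3477·16.3166] = 28.3677
Node d (S = 81): V_d = e^(−0.03)·[0.6523·16.3166 + 0.3477·3.2852] = 11.4369
Node 0 (S = 90): V_0 = e^(−0.03)·[0.6523·28.3677 + 0.3477·11.4369] = 21.8160

$21.82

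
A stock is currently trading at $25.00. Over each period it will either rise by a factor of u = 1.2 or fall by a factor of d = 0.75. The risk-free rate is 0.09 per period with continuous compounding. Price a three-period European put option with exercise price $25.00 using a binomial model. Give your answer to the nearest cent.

Risk-neutral probability p = (e^0.09 − 0.75)/(1.2 − 0.75) = 0.3442/0.4500 = 0.7648
Terminal stock prices: S_uuu = 43.2, S_uud = 27, S_udd = 16.88, S_ddd = 10.55
Terminal payoffs (K − S): max(-18.2, 0) = 0, max(-2, 0) = 0, max(8.125, 0) = 8.125, max(14.45, 0) = 14.45
Node uu (S = 36): V_uu = e^(−0.09)·[0.7648·0.0000 + 0.2352·0.0000] = 0.0000
Node ud (S = 22.5): V_ud = e^(−0.09)·[0.7648·0.0000 + 0.2352·8.1250] = 1.7463
Node dd (S = 14.06): V_dd = e^(−0.09)·[0.7648·8.1250 + 0.2352·14.4531] = 8.7858
Node u (S = 30): V_u = e^(−0.09)·[0.7648·0.0000 + 0.2352·1.7463] = 0.3753
Node d (S = 18.75): V_d = e^(−0.09)·[0.7648·1.7463 + 0.2352·8.7858] = 3.1090
Node 0 (S = 25): V_0 = e^(−0.09)·[0.7648·0.3753 + 0.2352·3.1090] = 0.9306

$0.93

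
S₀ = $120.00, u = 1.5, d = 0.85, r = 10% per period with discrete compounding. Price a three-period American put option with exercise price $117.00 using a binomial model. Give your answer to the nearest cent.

Risk-neutral probability p = (1 + 0.1 − 0.85)/(1.5 − 0.85) = 0.2500/0.6500 = 0.3846
Terminal stock prices: S_uuu = 405, S_uud = 229.5, S_udd = 130, S_ddd = 73.69
Terminal payoffs (K − S): max(-288, 0) = 0, max(-112.5, 0) = 0, max(-13.05, 0) = 0, max(43.31, 0) = 43.31
Node uu (S = 270): continuation = 1/1.1·[0.3846·0.0000 + 0.6154·0.0000] = 0.0000; exercise value = 0.0000 ≤ continuation, so V_uu = 0.0000
Node ud (S = 153): continuation = 1/1.1·[0.3846·0.0000 + 0.6154·0.0000] = 0.0000; exercise value = 0.0000 ≤ continuation, so V_ud = 0.0000
Node dd (S = 86.7): continuation = 1/1.1·[0.3846·0.0000 + 0.6154·43.3050] = 24.2266; exercise value = 30.3000 > continuation, so V_dd = 30.3000 (exercise)
Node u (S = 180): continuation = 1/1.1·[0.3846·0.0000 + 0.6154·0.0000] = 0.0000; exercise value = 0.0000 ≤ continuation, so V_u = 0.0000
Node d (S = 102): continuation = 1/1.1·[0.3846·0.0000 + 0.6154·30.3000] = 16.9510; exercise value = 15.0000 ≤ continuation, so V_d = 16.9510
Node 0 (S = 120): continuation = 1/1.1·[0.3846·0.0000 + 0.6154·16.9510] = 9.4831; exercise value = 0.0000 ≤ continuation, so V_0 = 9.4831

$9.48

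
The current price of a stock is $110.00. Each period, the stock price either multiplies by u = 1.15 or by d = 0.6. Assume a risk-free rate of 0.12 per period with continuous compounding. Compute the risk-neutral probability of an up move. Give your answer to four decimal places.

Risk-neutral probability p = (e^0.12 − 0.6)/(1.15 − 0.6) = 0.5275/0.5500 = 0.9591

p = 0.9591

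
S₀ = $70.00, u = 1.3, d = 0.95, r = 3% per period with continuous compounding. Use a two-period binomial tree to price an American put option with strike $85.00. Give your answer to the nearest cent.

$15.00

Risk-neutral probability p = (e^0.03 − 0.95)/(1.3 − 0.95) = 0.0805/0.3500 = 0.2299
Terminal stock prices: S_uu = 118.3, S_ud = 86.45, S_dd = 63.17
Terminal payoffs (K − S): max(-33.3, 0) = 0, max(-1.45, 0) = 0, max(21.83, 0) = 21.83
Node u (S = 91): continuation = e^(−0.03)·[0.2299·0.0000 + 0.7701·0.0000] = 0.0000; exercise value = 0.0000 ≤ continuation, so V_u = 0.0000
Node d (S = 66.5): continuation = e^(−0.03)·[0.2299·0.0000 + 0.7701·21.8250] = 16.3113; exercise value = 18.5000 > continuation, so V_d = 18.5000 (exercise)
Node 0 (S = 70): continuation = e^(−0.03)·[0.2299·0.0000 + 0.7701·18.5000] = 13.8263; exercise value = 15.0000 > continuation, so V_0 = 15.0000 (exercise)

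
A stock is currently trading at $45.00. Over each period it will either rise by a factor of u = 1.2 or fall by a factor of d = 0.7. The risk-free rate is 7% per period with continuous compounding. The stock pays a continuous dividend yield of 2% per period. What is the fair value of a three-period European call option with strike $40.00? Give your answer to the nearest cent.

Per-period risk-free factor R = e^0.07 = 1.0725; dividend-adjusted growth = e^(0.07−0.02) = 1.0513.
Risk-neutral probability p = (1.0513 − 0.7)/(1.2 − 0.7) = 0.3513/0.5000 = 0.7025
Terminal stock prices: S_uuu = 77.76, S_uud = 45.36, S_udd = 26.46, S_ddd = 15.43
Terminal payoffs (S − K): max(37.76, 0) = 37.76, max(5.36, 0) = 5.36, max(-13.54, 0) = 0, max(-24.57, 0) = 0
Node uu (S = 64.8): V_uu = e^(−0.07)·[0.7025·37.7600 + 0.2975·5.3600] = 26.2211
Node ud (S = 37.8): V_ud = e^(−0.07)·[0.7025·5.3600 + 0.2975·0.0000] = 3.5110
Node dd (S = 22.05): V_dd = e^(−0.07)·[0.7025·0.0000 + 0.2975·0.0000] = 0.0000
Node u (S = 54): V_u = e^(−0.07)·[0.7025·26.2211 + 0.2975·3.5110] = 18.1498
Node d (S = 31.5): V_d = e^(−0.07)·[0.7025·3.5110 + 0.2975·0.0000] = 2.2999
Node 0 (S = 45): V_0 = e^(−0.07)·[0.7025·18.1498 + 0.2975·2.2999] = 12.5268

$12.53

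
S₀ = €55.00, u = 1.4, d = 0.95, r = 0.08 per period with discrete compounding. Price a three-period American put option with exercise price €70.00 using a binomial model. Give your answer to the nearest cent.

Risk-neutral probability p = (1 + 0.08 − 0.95)/(1.4 − 0.95) = 0.1300/0.4500 = 0.2889
Terminal stock prices: S_uuu = 150.9, S_uud = 102.4, S_udd = 69.49, S_ddd = 47.16
Terminal payoffs (K − S): max(-80.92, 0) = 0, max(-32.41, 0) = 0, max(0.5075, 0) = 0.5075, max(22.84, 0) = 22.84
Node uu (S = 107.8): continuation = 1/1.08·[0.2889·0.0000 + 0.7111·0.0000] = 0.0000; exercise value = 0.0000 ≤ continuation, so V_uu = 0.0000
Node ud (S = 73.15): continuation = 1/1.08·[0.2889·0.0000 + 0.7111·0.5075] = 0.3342; exercise value = 0.0000 ≤ continuation, so V_ud = 0.3342
Node dd (S = 49.64): continuation = 1/1.08·[0.2889·0.5075 + 0.7111·22.8444] = 15.1773; exercise value = 20.3625 > continuation, so V_dd = 20.3625 (exercise)
Node u (S = 77): continuation = 1/1.08·[0.2889·0.0000 + 0.7111·0.3342] = 0.2200; exercise value = 0.0000 ≤ continuation, so V_u = 0.2200
Node d (S = 52.25): continuation = 1/1.08·[0.2889·0.3342 + 0.7111·20.3625] = 13.4968; exercise value = 17.7500 > continuation, so V_d = 17.7500 (exercise)
Node 0 (S = 55): continuation = 1/1.08·[0.2889·0.2200 + 0.7111·17.7500] = 11.7461; exercise value = 15.0000 > continuation, so V_0 = 15.0000 (exercise)

€15.00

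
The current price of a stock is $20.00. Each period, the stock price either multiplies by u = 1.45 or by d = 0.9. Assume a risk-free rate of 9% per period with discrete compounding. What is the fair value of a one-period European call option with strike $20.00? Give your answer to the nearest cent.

$2.85

Risk-neutral probability p = (1 + 0.09 − 0.9)/(1.45 − 0.9) = 0.1900/0.5500 = 0.3455
Terminal stock prices: S_u = 29, S_d = 18
Terminal payoffs (S − K): max(9, 0) = 9, max(-2, 0) = 0
Node 0 (S = 20): V_0 = 1/1.09·[0.3455·9.0000 + 0.6545·0.0000] = 2.8524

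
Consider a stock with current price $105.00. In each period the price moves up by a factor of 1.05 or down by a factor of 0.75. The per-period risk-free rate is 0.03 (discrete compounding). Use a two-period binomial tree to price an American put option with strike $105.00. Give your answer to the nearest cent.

Risk-neutral probability p = (1 + 0.03 − 0.75)/(1.05 − 0.75) = 0.2800/0.3000 = 0.9333
Terminal stock prices: S_uu = 115.8, S_ud = 82.69, S_dd = 59.06
Terminal payoffs (K − S): max(-10.76, 0) = 0, max(22.31, 0) = 22.31, max(45.94, 0) = 45.94
Node u (S = 110.2): continuation = 1/1.03·[0.9333·0.0000 + 0.0667·22.3125] = 1.4442; exercise value = 0.0000 ≤ continuation, so V_u = 1.4442
Node d (S = 78.75): continuation = 1/1.03·[0.9333·22.3125 + 0.0667·45.9375] = 23.1917; exercise value = 26.2500 > continuation, so V_d = 26.2500 (exercise)
Node 0 (S = 105): continuation = 1/1.03·[0.9333·1.4442 + 0.0667·26.2500] = 3.0077; exercise value = 0.0000 ≤ continuation, so V_0 = 3.0077

$3.01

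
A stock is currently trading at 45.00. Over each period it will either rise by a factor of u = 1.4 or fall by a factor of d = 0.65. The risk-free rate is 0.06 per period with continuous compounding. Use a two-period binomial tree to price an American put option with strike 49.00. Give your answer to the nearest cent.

10.15

Risk-neutral probability p = (e^0.06 − 0.65)/(1.4 − 0.65) = 0.4118/0.7500 = 0.5491
Terminal stock prices: S_uu = 88.2, S_ud = 40.95, S_dd = 19.01
Terminal payoffs (K − S): max(-39.2, 0) = 0, max(8.05, 0) = 8.05, max(29.99, 0) = 29.99
Node u (S = 63): continuation = e^(−0.06)·[0.5491·0.0000 + 0.4509·8.0500] = 3.4182; exercise value = 0.0000 ≤ continuation, so V_u = 3.4182
Node d (S = 29.25): continuation = e^(−0.06)·[0.5491·8.0500 + 0.4509·29.9875] = 16.8965; exercise value = 19.7500 > continuation, so V_d = 19.7500 (exercise)
Node 0 (S = 45): continuation = e^(−0.06)·[0.5491·3.4182 + 0.4509·19.7500] = 10.1541; exercise value = 4.0000 ≤ continuation, so V_0 = 10.1541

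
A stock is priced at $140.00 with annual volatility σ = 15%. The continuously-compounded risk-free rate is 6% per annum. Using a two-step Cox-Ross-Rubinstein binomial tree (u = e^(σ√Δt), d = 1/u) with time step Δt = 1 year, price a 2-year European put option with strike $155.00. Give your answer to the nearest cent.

$10.92

CRR parameters: u = e^(σ√Δt) = e^(0.15·√1) = 1.1618, d = 1/u = 0.8607
Per-period rate: rΔt = 0.06·1 = 0.06, so R = e^0.06 = 1.0618
Risk-neutral probability p = (e^0.06 − 0.8607)/(1.1618 − 0.8607) = 0.2011/0.3011 = 0.6679
Terminal stock prices: S_uu = 189, S_ud = 140, S_dd = 103.7
Terminal payoffs (K − S): max(-33.98, 0) = 0, max(15, 0) = 15, max(51.29, 0) = 51.29
Node u (S = 162.7): V_u = e^(−0.06)·[0.6679·0.0000 + 0.3321·15.0000] = 4.6911
Node d (S = 120.5): V_d = e^(−0.06)·[0.6679·15.0000 + 0.3321·51.2854] = 25.4744
Node 0 (S = 140): V_0 = e^(−0.06)·[0.6679·4.6911 + 0.3321·25.4744] = 10.9177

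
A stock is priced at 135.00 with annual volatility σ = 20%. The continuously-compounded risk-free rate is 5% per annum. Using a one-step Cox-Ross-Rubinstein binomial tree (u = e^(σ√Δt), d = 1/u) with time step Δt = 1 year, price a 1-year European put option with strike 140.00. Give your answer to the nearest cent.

11.84

CRR parameters: u = e^(σ√Δt) = e^(0.2·√1) = 1.2214, d = 1/u = 0.8187
Per-period rate: rΔt = 0.05·1 = 0.05, so R = e^0.05 = 1.0513
Risk-neutral probability p = (e^0.05 − 0.8187)/(1.2214 − 0.8187) = 0.2325/0.4027 = 0.5775
Terminal stock prices: S_u = 164.9, S_d = 110.5
Terminal payoffs (K − S): max(-24.89, 0) = 0, max(29.47, 0) = 29.47
Node 0 (S = 135): V_0 = e^(−0.05)·[0.5775·0.0000 + 0.4225·29.4713] = 11.8446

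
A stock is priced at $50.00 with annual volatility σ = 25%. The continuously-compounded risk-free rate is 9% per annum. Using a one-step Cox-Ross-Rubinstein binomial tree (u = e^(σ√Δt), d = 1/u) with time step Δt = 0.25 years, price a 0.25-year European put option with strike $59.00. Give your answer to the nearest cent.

CRR parameters: u = e^(σ√Δt) = e^(0.25·√0.25) = 1.1331, d = 1/u = 0.8825
Per-period rate: rΔt = 0.09·0.25 = 0.0225, so R = e^0.0225 = 1.0228
Risk-neutral probability p = (e^0.0225 − 0.8825)/(1.1331 − 0.8825) = 0.1403/0.2507 = 0.5596
Terminal stock prices: S_u = 56.66, S_d = 44.12
Terminal payoffs (K − S): max(2.343, 0) = 2.343, max(14.88, 0) = 14.88
Node 0 (S = 50): V_0 = e^(−0.0225)·[0.5596·2.3426 + 0.4404·14.8752] = 7.6873

$7.69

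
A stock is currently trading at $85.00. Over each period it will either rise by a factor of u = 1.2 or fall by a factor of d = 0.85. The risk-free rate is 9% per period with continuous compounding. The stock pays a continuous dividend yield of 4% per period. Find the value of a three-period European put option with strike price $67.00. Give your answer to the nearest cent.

$0.87

Per-period risk-free factor R = e^0.09 = 1.0942; dividend-adjusted growth = e^(0.09−0.04) = 1.0513.
Risk-neutral probability p = (1.0513 − 0.85)/(1.2 − 0.85) = 0.2013/0.3500 = 0.5751
Terminal stock prices: S_uuu = 146.9, S_uud = 104, S_udd = 73.69, S_ddd = 52.2
Terminal payoffs (K − S): max(-79.88, 0) = 0, max(-37.04, 0) = 0, max(-6.695, 0) = 0, max(14.8, 0) = 14.8
Node uu (S = 122.4): V_uu = e^(−0.09)·[0.5751·0.0000 + 0.4249·0.0000] = 0.0000
Node ud (S = 86.7): V_ud = e^(−0.09)·[0.5751·0.0000 + 0.4249·0.0000] = 0.0000
Node dd (S = 61.41): V_dd = e^(−0.09)·[0.5751·0.0000 + 0.4249·14.7994] = 5.7476
Node u (S = 102): V_u = e^(−0.09)·[0.5751·0.0000 + 0.4249·0.0000] = 0.0000
Node d (S = 72.25): V_d = e^(−0.09)·[0.5751·0.0000 + 0.4249·5.7476] = 2.2322
Node 0 (S = 85): V_0 = e^(−0.09)·[0.5751·0.0000 + 0.4249·2.2322] = 0.8669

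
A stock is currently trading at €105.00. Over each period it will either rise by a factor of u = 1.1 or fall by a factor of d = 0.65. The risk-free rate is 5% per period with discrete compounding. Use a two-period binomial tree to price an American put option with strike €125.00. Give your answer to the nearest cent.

Risk-neutral probability p = (1 + 0.05 − 0.65)/(1.1 − 0.65) = 0.4000/0.4500 = 0.8889
Terminal stock prices: S_uu = 127.1, S_ud = 75.08, S_dd = 44.36
Terminal payoffs (K − S): max(-2.05, 0) = 0, max(49.92, 0) = 49.92, max(80.64, 0) = 80.64
Node u (S = 115.5): continuation = 1/1.05·[0.8889·0.0000 + 0.1111·49.9250] = 5.2831; exercise value = 9.5000 > continuation, so V_u = 9.5000 (exercise)
Node d (S = 68.25): continuation = 1/1.05·[0.8889·49.9250 + 0.1111·80.6375] = 50.7976; exercise value = 56.7500 > continuation, so V_d = 56.7500 (exercise)
Node 0 (S = 105): continuation = 1/1.05·[0.8889·9.5000 + 0.1111·56.7500] = 14.0476; exercise value = 20.0000 > continuation, so V_0 = 20.0000 (exercise)

€20.00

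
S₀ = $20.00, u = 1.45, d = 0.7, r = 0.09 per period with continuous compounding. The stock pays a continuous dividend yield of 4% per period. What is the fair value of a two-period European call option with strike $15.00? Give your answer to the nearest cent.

$7.16

Per-period risk-free factor R = e^0.09 = 1.0942; dividend-adjusted growth = e^(0.09−0.04) = 1.0513.
Risk-neutral probability p = (1.0513 − 0.7)/(1.45 − 0.7) = 0.3513/0.7500 = 0.4684
Terminal stock prices: S_uu = 42.05, S_ud = 20.3, S_dd = 9.8
Terminal payoffs (S − K): max(27.05, 0) = 27.05, max(5.3, 0) = 5.3, max(-5.2, 0) = 0
Node u (S = 29): V_u = e^(−0.09)·[0.4684·27.0500 + 0.5316·5.3000] = 14.1539
Node d (S = 14): V_d = e^(−0.09)·[0.4684·5.3000 + 0.5316·0.0000] = 2.2687
Node 0 (S = 20): V_0 = e^(−0.09)·[0.4684·14.1539 + 0.5316·2.2687] = 7.1609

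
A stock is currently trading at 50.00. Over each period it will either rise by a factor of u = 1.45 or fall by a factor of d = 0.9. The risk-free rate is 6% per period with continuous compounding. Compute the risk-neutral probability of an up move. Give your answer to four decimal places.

Risk-neutral probability p = (e^0.06 − 0.9)/(1.45 − 0.9) = 0.1618/0.5500 = 0.2942

p = 0.2942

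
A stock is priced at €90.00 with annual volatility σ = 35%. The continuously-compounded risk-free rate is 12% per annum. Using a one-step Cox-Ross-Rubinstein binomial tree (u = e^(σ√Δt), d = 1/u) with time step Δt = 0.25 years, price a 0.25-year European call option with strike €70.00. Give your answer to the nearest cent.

CRR parameters: u = e^(σ√Δt) = e^(0.35·√0.25) = 1.1912, d = 1/u = 0.8395
Per-period rate: rΔt = 0.12·0.25 = 0.03, so R = e^0.03 = 1.0305
Risk-neutral probability p = (e^0.03 − 0.8395)/(1.1912 − 0.8395) = 0.1910/0.3518 = 0.5429
Terminal stock prices: S_u = 107.2, S_d = 75.55
Terminal payoffs (S − K): max(37.21, 0) = 37.21, max(5.551, 0) = 5.551
Node 0 (S = 90): V_0 = e^(−0.03)·[0.5429·37.2122 + 0.4571·5.5511] = 22.0688

€22.07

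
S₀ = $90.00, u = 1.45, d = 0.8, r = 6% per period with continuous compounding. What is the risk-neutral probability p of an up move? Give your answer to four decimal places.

p = 0.4028

Risk-neutral probability p = (e^0.06 − 0.8)/(1.45 − 0.8) = 0.2618/0.6500 = 0.4028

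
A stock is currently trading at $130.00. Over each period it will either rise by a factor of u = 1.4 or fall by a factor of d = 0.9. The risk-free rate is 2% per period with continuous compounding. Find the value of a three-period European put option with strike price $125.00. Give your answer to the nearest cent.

$12.48

Risk-neutral probability p = (e^0.02 − 0.9)/(1.4 − 0.9) = 0.1202/0.5000 = 0.2404
Terminal stock prices: S_uuu = 356.7, S_uud = 229.3, S_udd = 147.4, S_ddd = 94.77
Terminal payoffs (K − S): max(-231.7, 0) = 0, max(-104.3, 0) = 0, max(-22.42, 0) = 0, max(30.23, 0) = 30.23
Node uu (S = 254.8): V_uu = e^(−0.02)·[0.2404·0.0000 + 0.7596·0.0000] = 0.0000
Node ud (S = 163.8): V_ud = e^(−0.02)·[0.2404·0.0000 + 0.7596·0.0000] = 0.0000
Node dd (S = 105.3): V_dd = e^(−0.02)·[0.2404·0.0000 + 0.7596·30.2300] = 22.5079
Node u (S = 182): V_u = e^(−0.02)·[0.2404·0.0000 + 0.7596·0.0000] = 0.0000
Node d (S = 117): V_d = e^(−0.02)·[0.2404·0.0000 + 0.7596·22.5079] = 16.7584
Node 0 (S = 130): V_0 = e^(−0.02)·[0.2404·0.0000 + 0.7596·16.7584] = 12.4776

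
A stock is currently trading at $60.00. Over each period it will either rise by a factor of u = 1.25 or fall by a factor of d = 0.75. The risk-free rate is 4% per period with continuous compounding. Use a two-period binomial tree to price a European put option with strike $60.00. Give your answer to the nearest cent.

$5.93

Risk-neutral probability p = (e^0.04 − 0.75)/(1.25 − 0.75) = 0.2908/0.5000 = 0.5816
Terminal stock prices: S_uu = 93.75, S_ud = 56.25, S_dd = 33.75
Terminal payoffs (K − S): max(-33.75, 0) = 0, max(3.75, 0) = 3.75, max(26.25, 0) = 26.25
Node u (S = 75): V_u = e^(−0.04)·[0.5816·0.0000 + 0.4184·3.7500] = 1.5074
Node d (S = 45): V_d = e^(−0.04)·[0.5816·3.7500 + 0.4184·26.2500] = 12.6474
Node 0 (S = 60): V_0 = e^(−0.04)·[0.5816·1.5074 + 0.4184·12.6474] = 5.9263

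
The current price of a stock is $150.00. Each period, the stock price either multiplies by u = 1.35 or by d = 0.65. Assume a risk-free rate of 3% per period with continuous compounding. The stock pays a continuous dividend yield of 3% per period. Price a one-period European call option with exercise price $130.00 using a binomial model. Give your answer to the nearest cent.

$35.18

Per-period risk-free factor R = e^0.03 = 1.0305; dividend-adjusted growth = e^(0.03−0.03) = 1.0000.
Risk-neutral probability p = (1.0000 − 0.65)/(1.35 − 0.65) = 0.3500/0.7000 = 0.5000
Terminal stock prices: S_u = 202.5, S_d = 97.5
Terminal payoffs (S − K): max(72.5, 0) = 72.5, max(-32.5, 0) = 0
Node 0 (S = 150): V_0 = e^(−0.03)·[0.5000·72.5000 + 0.5000·0.0000] = 35.1787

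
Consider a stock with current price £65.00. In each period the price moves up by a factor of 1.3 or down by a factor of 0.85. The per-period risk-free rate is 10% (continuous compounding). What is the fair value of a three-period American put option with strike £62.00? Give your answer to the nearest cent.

£2.72

Risk-neutral probability p = (e^0.1 − 0.85)/(1.3 − 0.85) = 0.2552/0.4500 = 0.5670
Terminal stock prices: S_uuu = 142.8, S_uud = 93.37, S_udd = 61.05, S_ddd = 39.92
Terminal payoffs (K − S): max(-80.81, 0) = 0, max(-31.37, 0) = 0, max(0.9488, 0) = 0.9488, max(22.08, 0) = 22.08
Node uu (S = 109.9): continuation = e^(−0.1)·[0.5670·0.0000 + 0.4330·0.0000] = 0.0000; exercise value = 0.0000 ≤ continuation, so V_uu = 0.0000
Node ud (S = 71.83): continuation = e^(−0.1)·[0.5670·0.0000 + 0.4330·0.9488] = 0.3717; exercise value = 0.0000 ≤ continuation, so V_ud = 0.3717
Node dd (S = 46.96): continuation = e^(−0.1)·[0.5670·0.9488 + 0.4330·22.0819] = 9.1374; exercise value = 15.0375 > continuation, so V_dd = 15.0375 (exercise)
Node u (S = 84.5): continuation = e^(−0.1)·[0.5670·0.0000 + 0.4330·0.3717] = 0.1456; exercise value = 0.0000 ≤ continuation, so V_u = 0.1456
Node d (S = 55.25): continuation = e^(−0.1)·[0.5670·0.3717 + 0.4330·15.0375] = 6.0817; exercise value = 6.7500 > continuation, so V_d = 6.7500 (exercise)
Node 0 (S = 65): continuation = e^(−0.1)·[0.5670·0.1456 + 0.4330·6.7500] = 2.7190; exercise value = 0.0000 ≤ continuation, so V_0 = 2.7190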